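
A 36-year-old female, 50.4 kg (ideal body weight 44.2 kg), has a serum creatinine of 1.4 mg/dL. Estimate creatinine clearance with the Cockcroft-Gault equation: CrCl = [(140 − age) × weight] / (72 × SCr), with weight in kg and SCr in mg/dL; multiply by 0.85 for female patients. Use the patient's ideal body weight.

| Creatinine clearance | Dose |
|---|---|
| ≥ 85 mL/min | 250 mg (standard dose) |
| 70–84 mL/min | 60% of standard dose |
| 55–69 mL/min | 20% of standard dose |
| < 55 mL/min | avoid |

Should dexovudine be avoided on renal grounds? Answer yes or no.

yes

CrCl = (140 − 36) × 44.2 / (72 × 1.4) × 0.85 = 4596.8 / 100.80 × 0.85 ≈ 38.8 mL/min
CrCl ≈ 39 mL/min, which is < 55 mL/min.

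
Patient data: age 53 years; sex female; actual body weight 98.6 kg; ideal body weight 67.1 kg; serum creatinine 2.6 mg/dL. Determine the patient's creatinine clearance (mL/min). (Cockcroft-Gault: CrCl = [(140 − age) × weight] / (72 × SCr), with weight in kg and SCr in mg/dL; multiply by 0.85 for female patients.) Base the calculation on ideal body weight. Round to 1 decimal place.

CrCl = (140 − 53) × 67.1 / (72 × 2.6) × 0.85 = 5837.7 / 187.20 × 0.85 ≈ 26.5 mL/min

26.5 mL/min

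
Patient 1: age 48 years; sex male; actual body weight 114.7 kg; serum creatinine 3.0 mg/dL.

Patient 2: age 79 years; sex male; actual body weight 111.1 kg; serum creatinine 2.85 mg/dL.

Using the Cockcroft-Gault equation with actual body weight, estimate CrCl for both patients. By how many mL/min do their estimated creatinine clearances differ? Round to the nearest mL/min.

Patient 1: CrCl = (140 − 48) × 114.7 / (72 × 3) = 10552.4 / 216.00 ≈ 48.9 mL/min
Patient 2: CrCl = (140 − 79) × 111.1 / (72 × 2.85) = 6777.1 / 205.20 ≈ 33.0 mL/min
|48.9 − 33.0| = 15.9 mL/min

16 mL/min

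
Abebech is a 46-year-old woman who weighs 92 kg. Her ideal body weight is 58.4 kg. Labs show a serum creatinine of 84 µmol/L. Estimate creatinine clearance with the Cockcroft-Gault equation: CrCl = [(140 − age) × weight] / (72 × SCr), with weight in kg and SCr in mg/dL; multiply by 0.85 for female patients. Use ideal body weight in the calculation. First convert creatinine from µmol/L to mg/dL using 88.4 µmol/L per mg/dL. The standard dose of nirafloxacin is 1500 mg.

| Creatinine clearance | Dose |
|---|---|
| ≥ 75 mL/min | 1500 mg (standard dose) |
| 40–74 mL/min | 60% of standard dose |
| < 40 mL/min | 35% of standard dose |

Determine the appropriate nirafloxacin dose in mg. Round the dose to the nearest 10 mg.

900 mg

SCr = 84 / 88.4 = 0.95 mg/dL
CrCl = (140 − 46) × 58.4 / (72 × 0.95) × 0.85 = 5489.6 / 68.40 × 0.85 ≈ 68.2 mL/min
CrCl ≈ 68 mL/min → bracket 40–74 mL/min.
60% of 1500 mg = 900 mg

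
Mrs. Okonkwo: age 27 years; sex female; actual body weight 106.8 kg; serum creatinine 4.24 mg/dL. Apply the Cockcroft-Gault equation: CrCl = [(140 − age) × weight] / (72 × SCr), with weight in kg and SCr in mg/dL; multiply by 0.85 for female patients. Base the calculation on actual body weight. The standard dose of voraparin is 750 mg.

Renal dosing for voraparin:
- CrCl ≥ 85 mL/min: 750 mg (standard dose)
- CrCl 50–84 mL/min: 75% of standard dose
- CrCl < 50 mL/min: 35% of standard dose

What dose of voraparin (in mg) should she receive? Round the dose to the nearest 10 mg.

260 mg

CrCl = (140 − 27) × 106.8 / (72 × 4.24) × 0.85 = 12068.4 / 305.28 × 0.85 ≈ 33.6 mL/min
CrCl ≈ 34 mL/min → bracket < 50 mL/min.
35% of 750 mg = 262.5 mg → 260 mg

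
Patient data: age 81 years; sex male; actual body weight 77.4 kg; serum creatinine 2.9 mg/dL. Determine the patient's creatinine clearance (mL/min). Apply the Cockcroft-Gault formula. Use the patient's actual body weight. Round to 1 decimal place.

21.9 mL/min

CrCl = (140 − 81) × 77.4 / (72 × 2.9) = 4566.6 / 208.80 ≈ 21.9 mL/min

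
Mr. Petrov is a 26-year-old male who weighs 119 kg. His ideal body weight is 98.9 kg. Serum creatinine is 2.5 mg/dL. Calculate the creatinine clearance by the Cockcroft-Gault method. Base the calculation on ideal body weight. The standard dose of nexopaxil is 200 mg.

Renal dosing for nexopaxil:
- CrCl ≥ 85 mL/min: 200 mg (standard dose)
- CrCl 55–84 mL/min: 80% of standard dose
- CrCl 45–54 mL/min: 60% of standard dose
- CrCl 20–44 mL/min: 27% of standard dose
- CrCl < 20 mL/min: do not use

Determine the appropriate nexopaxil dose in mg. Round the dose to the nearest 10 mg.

CrCl = (140 − 26) × 98.9 / (72 × 2.5) = 11274.6 / 180.00 ≈ 62.6 mL/min
CrCl ≈ 63 mL/min → bracket 55–84 mL/min.
80% of 200 mg = 160 mg

160 mg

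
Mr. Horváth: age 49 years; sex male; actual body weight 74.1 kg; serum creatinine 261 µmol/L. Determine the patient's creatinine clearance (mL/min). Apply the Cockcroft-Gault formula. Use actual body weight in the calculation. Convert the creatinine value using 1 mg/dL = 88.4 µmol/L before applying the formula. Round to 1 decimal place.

31.7 mL/min

SCr = 261 / 88.4 = 2.952 mg/dL
CrCl = (140 − 49) × 74.1 / (72 × 2.952) = 6743.1 / 212.54 ≈ 31.7 mL/min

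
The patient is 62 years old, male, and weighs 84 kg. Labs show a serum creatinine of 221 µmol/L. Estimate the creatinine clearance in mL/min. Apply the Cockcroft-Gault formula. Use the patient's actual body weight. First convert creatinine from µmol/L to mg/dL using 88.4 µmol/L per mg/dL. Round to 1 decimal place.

SCr = 221 / 88.4 = 2.5 mg/dL
CrCl = (140 − 62) × 84 / (72 × 2.5) = 6552.0 / 180.00 ≈ 36.4 mL/min

36.4 mL/min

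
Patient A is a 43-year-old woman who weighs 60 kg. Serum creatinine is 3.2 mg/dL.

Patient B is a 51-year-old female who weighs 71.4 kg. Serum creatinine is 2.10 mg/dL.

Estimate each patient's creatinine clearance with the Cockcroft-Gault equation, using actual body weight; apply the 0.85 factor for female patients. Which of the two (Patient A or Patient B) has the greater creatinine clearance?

Patient B

Patient A: CrCl = (140 − 43) × 60 / (72 × 3.2) × 0.85 = 5820.0 / 230.40 × 0.85 ≈ 21.5 mL/min
Patient B: CrCl = (140 − 51) × 71.4 / (72 × 2.1) × 0.85 = 6354.6 / 151.20 × 0.85 ≈ 35.7 mL/min
21.5 vs 35.7 mL/min → Patient B is higher.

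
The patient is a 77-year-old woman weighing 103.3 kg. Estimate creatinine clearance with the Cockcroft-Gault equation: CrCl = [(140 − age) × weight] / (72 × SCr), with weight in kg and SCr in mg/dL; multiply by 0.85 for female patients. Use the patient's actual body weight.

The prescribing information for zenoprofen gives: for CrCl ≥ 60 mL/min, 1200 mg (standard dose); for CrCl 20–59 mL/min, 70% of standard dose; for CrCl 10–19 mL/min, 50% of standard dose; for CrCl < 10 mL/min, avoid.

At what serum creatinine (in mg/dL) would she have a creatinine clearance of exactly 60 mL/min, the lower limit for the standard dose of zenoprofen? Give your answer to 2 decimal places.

1.28 mg/dL

Standard dose requires CrCl ≥ 60 mL/min.
Set (140 − 77) × 103.3 × 0.85 / (72 × SCr) = 60
SCr = (140 − 77) × 103.3 × 0.85 / (72 × 60) = 1.280 mg/dL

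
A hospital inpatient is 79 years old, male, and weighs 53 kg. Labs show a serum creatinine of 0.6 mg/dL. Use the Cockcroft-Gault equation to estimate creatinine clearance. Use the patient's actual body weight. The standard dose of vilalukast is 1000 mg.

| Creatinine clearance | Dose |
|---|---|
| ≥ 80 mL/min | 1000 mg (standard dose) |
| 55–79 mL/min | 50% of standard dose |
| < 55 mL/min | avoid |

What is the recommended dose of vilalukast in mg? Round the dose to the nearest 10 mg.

500 mg

CrCl = (140 − 79) × 53 / (72 × 0.6) = 3233.0 / 43.20 ≈ 74.8 mL/min
CrCl ≈ 75 mL/min → bracket 55–79 mL/min.
50% of 1000 mg = 500 mg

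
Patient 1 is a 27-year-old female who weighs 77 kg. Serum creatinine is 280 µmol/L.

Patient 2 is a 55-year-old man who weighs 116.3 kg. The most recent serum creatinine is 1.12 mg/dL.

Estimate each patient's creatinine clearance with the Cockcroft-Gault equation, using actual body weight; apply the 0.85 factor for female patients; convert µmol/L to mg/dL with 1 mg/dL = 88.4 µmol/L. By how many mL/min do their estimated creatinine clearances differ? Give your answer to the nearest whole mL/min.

Patient 1: SCr = 280 / 88.4 = 3.167 mg/dL
Patient 1: CrCl = (140 − 27) × 77 / (72 × 3.167) × 0.85 = 8701.0 / 228.02 × 0.85 ≈ 32.4 mL/min
Patient 2: CrCl = (140 − 55) × 116.3 / (72 × 1.12) = 9885.5 / 80.64 ≈ 122.6 mL/min
|32.4 − 122.6| = 90.2 mL/min

90 mL/min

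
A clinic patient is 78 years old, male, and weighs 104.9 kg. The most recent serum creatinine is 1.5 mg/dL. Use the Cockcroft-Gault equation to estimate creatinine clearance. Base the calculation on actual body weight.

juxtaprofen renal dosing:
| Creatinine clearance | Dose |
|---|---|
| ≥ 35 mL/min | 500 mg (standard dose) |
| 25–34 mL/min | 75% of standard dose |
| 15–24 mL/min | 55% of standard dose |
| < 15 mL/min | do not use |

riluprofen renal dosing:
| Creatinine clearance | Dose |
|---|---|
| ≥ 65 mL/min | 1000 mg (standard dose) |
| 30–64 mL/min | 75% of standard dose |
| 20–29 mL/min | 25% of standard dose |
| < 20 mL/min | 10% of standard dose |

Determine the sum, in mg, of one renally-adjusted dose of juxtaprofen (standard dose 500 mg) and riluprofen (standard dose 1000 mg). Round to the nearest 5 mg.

1250 mg

CrCl = (140 − 78) × 104.9 / (72 × 1.5) = 6503.8 / 108.00 ≈ 60.2 mL/min
CrCl ≈ 60 mL/min.
juxtaprofen: ≥ 35 mL/min → 100% of 500 mg = 500 mg.
riluprofen: 30–64 mL/min → 75% of 1000 mg = 750 mg.
Total = 500 + 750 = 1250 mg.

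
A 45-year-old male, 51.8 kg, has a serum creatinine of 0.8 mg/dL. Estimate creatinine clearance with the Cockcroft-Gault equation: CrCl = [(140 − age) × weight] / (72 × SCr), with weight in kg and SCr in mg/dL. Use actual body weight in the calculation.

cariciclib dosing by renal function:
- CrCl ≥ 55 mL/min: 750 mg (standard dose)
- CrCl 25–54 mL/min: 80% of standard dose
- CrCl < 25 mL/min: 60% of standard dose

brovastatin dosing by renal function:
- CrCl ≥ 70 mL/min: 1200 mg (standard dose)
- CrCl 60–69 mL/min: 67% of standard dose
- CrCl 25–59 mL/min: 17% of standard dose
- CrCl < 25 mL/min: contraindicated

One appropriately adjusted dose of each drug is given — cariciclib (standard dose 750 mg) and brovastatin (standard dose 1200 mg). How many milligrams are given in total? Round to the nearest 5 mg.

CrCl = (140 − 45) × 51.8 / (72 × 0.8) = 4921.0 / 57.60 ≈ 85.4 mL/min
CrCl ≈ 85 mL/min.
cariciclib: ≥ 55 mL/min → 100% of 750 mg = 750 mg.
brovastatin: ≥ 70 mL/min → 100% of 1200 mg = 1200 mg.
Total = 750 + 1200 = 1950 mg.

1950 mg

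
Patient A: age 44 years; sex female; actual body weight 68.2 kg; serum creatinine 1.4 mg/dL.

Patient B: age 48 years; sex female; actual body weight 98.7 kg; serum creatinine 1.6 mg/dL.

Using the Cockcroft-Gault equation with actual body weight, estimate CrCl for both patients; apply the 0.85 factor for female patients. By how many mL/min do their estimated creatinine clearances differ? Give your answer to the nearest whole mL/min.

12 mL/min

Patient A: CrCl = (140 − 44) × 68.2 / (72 × 1.4) × 0.85 = 6547.2 / 100.80 × 0.85 ≈ 55.2 mL/min
Patient B: CrCl = (140 − 48) × 98.7 / (72 × 1.6) × 0.85 = 9080.4 / 115.20 × 0.85 ≈ 67.0 mL/min
|55.2 − 67.0| = 11.8 mL/min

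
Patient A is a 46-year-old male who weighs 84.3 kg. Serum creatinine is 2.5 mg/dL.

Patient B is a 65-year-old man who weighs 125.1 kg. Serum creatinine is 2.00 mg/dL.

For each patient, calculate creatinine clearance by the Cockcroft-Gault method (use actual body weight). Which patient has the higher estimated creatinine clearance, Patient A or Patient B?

Patient A: CrCl = (140 − 46) × 84.3 / (72 × 2.5) = 7924.2 / 180.00 ≈ 44.0 mL/min
Patient B: CrCl = (140 − 65) × 125.1 / (72 × 2) = 9382.5 / 144.00 ≈ 65.2 mL/min
44.0 vs 65.2 mL/min → Patient B is higher.

Patient B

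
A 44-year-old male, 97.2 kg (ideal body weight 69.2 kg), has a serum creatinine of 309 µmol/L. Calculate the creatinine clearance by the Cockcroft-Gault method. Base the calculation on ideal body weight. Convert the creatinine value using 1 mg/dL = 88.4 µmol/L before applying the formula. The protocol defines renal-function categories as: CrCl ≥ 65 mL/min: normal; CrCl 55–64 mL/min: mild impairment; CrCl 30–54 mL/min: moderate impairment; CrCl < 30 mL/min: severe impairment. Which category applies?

SCr = 309 / 88.4 = 3.495 mg/dL
CrCl = (140 − 44) × 69.2 / (72 × 3.495) = 6643.2 / 251.64 ≈ 26.4 mL/min
26 mL/min falls in the 'severe impairment' range.

severe impairment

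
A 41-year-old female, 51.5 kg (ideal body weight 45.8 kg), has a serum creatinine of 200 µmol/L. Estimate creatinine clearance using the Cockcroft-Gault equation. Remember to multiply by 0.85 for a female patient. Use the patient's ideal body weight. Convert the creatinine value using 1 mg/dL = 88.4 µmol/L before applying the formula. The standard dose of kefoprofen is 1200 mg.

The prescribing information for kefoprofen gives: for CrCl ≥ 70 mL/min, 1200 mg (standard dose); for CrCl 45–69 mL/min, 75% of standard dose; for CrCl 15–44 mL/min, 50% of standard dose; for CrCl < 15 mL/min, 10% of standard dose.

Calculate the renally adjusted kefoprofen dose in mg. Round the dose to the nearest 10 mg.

SCr = 200 / 88.4 = 2.262 mg/dL
CrCl = (140 − 41) × 45.8 / (72 × 2.262) × 0.85 = 4534.2 / 162.86 × 0.85 ≈ 23.7 mL/min
CrCl ≈ 24 mL/min → bracket 15–44 mL/min.
50% of 1200 mg = 600 mg

600 mg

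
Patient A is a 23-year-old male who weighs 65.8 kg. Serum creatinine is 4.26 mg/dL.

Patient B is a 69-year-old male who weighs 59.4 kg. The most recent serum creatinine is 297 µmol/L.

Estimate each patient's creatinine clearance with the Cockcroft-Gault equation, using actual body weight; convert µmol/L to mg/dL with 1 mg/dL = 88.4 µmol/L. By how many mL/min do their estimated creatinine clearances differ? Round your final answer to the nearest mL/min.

8 mL/min

Patient A: CrCl = (140 − 23) × 65.8 / (72 × 4.26) = 7698.6 / 306.72 ≈ 25.1 mL/min
Patient B: SCr = 297 / 88.4 = 3.36 mg/dL
Patient B: CrCl = (140 − 69) × 59.4 / (72 × 3.36) = 4217.4 / 241.92 ≈ 17.4 mL/min
|25.1 − 17.4| = 7.7 mL/min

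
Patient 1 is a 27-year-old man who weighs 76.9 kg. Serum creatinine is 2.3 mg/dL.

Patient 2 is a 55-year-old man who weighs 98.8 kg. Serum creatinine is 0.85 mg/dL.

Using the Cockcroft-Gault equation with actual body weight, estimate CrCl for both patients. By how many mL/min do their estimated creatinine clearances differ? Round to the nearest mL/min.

Patient 1: CrCl = (140 − 27) × 76.9 / (72 × 2.3) = 8689.7 / 165.60 ≈ 52.5 mL/min
Patient 2: CrCl = (140 − 55) × 98.8 / (72 × 0.85) = 8398.0 / 61.20 ≈ 137.2 mL/min
|52.5 − 137.2| = 84.7 mL/min

85 mL/min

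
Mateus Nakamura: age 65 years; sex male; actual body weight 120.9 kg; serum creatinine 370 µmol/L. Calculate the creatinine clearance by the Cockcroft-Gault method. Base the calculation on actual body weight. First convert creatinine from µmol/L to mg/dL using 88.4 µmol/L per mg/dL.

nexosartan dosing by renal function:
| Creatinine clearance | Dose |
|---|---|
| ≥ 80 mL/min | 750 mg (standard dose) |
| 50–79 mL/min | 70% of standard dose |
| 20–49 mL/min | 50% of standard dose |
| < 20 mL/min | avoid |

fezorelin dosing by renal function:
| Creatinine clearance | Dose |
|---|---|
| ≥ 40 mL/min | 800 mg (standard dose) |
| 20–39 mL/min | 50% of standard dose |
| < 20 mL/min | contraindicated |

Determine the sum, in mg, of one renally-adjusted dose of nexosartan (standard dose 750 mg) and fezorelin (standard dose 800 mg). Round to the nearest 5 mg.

SCr = 370 / 88.4 = 4.186 mg/dL
CrCl = (140 − 65) × 120.9 / (72 × 4.186) = 9067.5 / 301.39 ≈ 30.1 mL/min
CrCl ≈ 30 mL/min.
nexosartan: 20–49 mL/min → 50% of 750 mg = 375 mg.
fezorelin: 20–39 mL/min → 50% of 800 mg = 400 mg.
Total = 375 + 400 = 775 mg.

775 mg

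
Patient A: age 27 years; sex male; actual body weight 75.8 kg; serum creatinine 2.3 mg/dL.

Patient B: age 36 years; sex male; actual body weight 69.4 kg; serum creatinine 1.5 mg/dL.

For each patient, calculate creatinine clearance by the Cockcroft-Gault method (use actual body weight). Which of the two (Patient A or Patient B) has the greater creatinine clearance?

Patient A: CrCl = (140 − 27) × 75.8 / (72 × 2.3) = 8565.4 / 165.60 ≈ 51.7 mL/min
Patient B: CrCl = (140 − 36) × 69.4 / (72 × 1.5) = 7217.6 / 108.00 ≈ 66.8 mL/min
51.7 vs 66.8 mL/min → Patient B is higher.

Patient B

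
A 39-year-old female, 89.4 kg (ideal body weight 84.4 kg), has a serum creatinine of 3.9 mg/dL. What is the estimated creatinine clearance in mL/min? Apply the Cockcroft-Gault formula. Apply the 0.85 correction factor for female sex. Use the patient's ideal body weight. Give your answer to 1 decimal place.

25.8 mL/min

CrCl = (140 − 39) × 84.4 / (72 × 3.9) × 0.85 = 8524.4 / 280.80 × 0.85 ≈ 25.8 mL/min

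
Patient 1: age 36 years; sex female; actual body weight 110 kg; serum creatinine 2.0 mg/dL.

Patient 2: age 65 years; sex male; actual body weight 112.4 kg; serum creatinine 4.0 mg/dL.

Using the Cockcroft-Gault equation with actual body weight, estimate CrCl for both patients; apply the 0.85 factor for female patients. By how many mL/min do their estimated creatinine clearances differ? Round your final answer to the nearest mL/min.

38 mL/min

Patient 1: CrCl = (140 − 36) × 110 / (72 × 2) × 0.85 = 11440.0 / 144.00 × 0.85 ≈ 67.5 mL/min
Patient 2: CrCl = (140 − 65) × 112.4 / (72 × 4) = 8430.0 / 288.00 ≈ 29.3 mL/min
|67.5 − 29.3| = 38.2 mL/min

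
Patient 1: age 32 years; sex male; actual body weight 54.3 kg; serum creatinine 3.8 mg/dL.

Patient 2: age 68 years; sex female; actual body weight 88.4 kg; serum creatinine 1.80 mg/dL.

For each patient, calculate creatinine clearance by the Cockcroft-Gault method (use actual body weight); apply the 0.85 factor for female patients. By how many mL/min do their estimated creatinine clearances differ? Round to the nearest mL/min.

Patient 1: CrCl = (140 − 32) × 54.3 / (72 × 3.8) = 5864.4 / 273.60 ≈ 21.4 mL/min
Patient 2: CrCl = (140 − 68) × 88.4 / (72 × 1.8) × 0.85 = 6364.8 / 129.60 × 0.85 ≈ 41.7 mL/min
|21.4 − 41.7| = 20.3 mL/min

20 mL/min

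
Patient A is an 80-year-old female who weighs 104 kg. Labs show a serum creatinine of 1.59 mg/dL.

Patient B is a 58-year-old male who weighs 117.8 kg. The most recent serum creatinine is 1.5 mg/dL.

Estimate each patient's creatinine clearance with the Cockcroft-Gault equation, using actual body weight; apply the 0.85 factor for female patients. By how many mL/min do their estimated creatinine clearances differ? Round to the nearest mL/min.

43 mL/min

Patient A: CrCl = (140 − 80) × 104 / (72 × 1.59) × 0.85 = 6240.0 / 114.48 × 0.85 ≈ 46.3 mL/min
Patient B: CrCl = (140 − 58) × 117.8 / (72 × 1.5) = 9659.6 / 108.00 ≈ 89.4 mL/min
|46.3 − 89.4| = 43.1 mL/min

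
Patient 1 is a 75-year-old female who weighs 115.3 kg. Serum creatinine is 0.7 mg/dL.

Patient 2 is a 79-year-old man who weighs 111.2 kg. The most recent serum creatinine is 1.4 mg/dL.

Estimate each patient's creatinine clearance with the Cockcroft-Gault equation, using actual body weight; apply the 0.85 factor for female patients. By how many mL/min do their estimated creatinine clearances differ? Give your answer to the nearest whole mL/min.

59 mL/min

Patient 1: CrCl = (140 − 75) × 115.3 / (72 × 0.7) × 0.85 = 7494.5 / 50.40 × 0.85 ≈ 126.4 mL/min
Patient 2: CrCl = (140 − 79) × 111.2 / (72 × 1.4) = 6783.2 / 100.80 ≈ 67.3 mL/min
|126.4 − 67.3| = 59.1 mL/min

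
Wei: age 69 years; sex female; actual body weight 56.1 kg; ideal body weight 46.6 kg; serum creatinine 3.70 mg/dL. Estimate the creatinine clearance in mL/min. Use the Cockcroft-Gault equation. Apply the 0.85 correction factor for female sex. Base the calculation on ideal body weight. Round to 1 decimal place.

10.6 mL/min

CrCl = (140 − 69) × 46.6 / (72 × 3.7) × 0.85 = 3308.6 / 266.40 × 0.85 ≈ 10.6 mL/min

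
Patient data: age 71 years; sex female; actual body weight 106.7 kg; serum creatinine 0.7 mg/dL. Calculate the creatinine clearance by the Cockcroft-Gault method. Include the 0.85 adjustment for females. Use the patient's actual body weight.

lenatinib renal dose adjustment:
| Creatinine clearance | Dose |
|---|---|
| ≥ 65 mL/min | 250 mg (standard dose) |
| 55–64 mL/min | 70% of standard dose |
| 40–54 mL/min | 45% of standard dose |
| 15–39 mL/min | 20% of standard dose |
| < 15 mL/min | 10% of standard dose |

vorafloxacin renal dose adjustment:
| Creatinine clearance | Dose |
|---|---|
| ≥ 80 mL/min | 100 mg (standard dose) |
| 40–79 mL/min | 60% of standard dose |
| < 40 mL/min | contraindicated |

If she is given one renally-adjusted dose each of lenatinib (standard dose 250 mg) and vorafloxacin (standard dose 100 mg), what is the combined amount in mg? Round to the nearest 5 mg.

CrCl = (140 − 71) × 106.7 / (72 × 0.7) × 0.85 = 7362.3 / 50.40 × 0.85 ≈ 124.2 mL/min
CrCl ≈ 124 mL/min.
lenatinib: ≥ 65 mL/min → 100% of 250 mg = 250 mg.
vorafloxacin: ≥ 80 mL/min → 100% of 100 mg = 100 mg.
Total = 250 + 100 = 350 mg.

350 mg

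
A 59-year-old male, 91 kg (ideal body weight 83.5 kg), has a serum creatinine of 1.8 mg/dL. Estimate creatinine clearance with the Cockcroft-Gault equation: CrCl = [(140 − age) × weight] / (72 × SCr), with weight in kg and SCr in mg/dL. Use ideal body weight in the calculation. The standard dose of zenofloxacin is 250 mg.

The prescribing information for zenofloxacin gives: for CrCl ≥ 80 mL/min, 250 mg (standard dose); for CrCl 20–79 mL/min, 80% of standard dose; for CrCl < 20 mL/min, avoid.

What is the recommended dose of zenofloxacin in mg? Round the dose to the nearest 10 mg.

200 mg

CrCl = (140 − 59) × 83.5 / (72 × 1.8) = 6763.5 / 129.60 ≈ 52.2 mL/min
CrCl ≈ 52 mL/min → bracket 20–79 mL/min.
80% of 250 mg = 200 mg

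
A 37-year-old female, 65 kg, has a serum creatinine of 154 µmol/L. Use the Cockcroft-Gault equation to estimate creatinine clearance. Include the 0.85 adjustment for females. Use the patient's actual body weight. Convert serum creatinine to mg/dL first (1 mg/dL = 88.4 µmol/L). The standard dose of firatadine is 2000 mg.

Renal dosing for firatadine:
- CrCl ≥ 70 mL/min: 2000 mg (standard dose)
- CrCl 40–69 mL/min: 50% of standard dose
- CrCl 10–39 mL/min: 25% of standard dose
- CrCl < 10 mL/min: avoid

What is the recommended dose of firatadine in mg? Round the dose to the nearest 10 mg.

1000 mg

SCr = 154 / 88.4 = 1.742 mg/dL
CrCl = (140 − 37) × 65 / (72 × 1.742) × 0.85 = 6695.0 / 125.42 × 0.85 ≈ 45.4 mL/min
CrCl ≈ 45 mL/min → bracket 40–69 mL/min.
50% of 2000 mg = 1000 mg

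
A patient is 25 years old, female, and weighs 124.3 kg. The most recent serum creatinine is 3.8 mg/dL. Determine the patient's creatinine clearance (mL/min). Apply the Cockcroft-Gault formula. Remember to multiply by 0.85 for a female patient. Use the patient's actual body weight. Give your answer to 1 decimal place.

44.4 mL/min

CrCl = (140 − 25) × 124.3 / (72 × 3.8) × 0.85 = 14294.5 / 273.60 × 0.85 ≈ 44.4 mL/min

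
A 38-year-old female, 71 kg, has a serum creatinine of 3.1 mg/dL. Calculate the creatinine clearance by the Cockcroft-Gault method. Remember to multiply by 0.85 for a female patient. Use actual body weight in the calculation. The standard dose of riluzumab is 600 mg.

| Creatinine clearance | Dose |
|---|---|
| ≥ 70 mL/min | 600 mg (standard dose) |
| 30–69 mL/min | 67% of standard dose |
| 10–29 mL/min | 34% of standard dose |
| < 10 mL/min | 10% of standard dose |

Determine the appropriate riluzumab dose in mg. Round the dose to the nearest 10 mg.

CrCl = (140 − 38) × 71 / (72 × 3.1) × 0.85 = 7242.0 / 223.20 × 0.85 ≈ 27.6 mL/min
CrCl ≈ 28 mL/min → bracket 10–29 mL/min.
34% of 600 mg = 204 mg → 200 mg

200 mg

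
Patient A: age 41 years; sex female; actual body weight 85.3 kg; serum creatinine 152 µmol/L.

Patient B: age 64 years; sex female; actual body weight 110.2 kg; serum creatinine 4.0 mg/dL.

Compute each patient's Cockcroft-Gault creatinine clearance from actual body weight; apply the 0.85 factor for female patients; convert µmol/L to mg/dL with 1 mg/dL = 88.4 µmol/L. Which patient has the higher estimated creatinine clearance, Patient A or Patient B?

Patient A: SCr = 152 / 88.4 = 1.719 mg/dL
Patient A: CrCl = (140 − 41) × 85.3 / (72 × 1.719) × 0.85 = 8444.7 / 123.77 × 0.85 ≈ 58.0 mL/min
Patient B: CrCl = (140 − 64) × 110.2 / (72 × 4) × 0.85 = 8375.2 / 288.00 × 0.85 ≈ 24.7 mL/min
58.0 vs 24.7 mL/min → Patient A is higher.

Patient A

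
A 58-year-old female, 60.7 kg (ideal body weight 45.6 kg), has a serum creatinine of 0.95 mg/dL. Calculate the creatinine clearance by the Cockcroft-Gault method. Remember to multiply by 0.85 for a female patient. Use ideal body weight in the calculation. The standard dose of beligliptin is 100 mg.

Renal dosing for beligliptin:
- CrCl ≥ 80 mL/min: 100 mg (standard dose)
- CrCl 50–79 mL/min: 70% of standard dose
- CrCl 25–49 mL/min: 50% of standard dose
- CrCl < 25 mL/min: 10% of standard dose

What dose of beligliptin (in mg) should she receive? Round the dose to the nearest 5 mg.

CrCl = (140 − 58) × 45.6 / (72 × 0.95) × 0.85 = 3739.2 / 68.40 × 0.85 ≈ 46.5 mL/min
CrCl ≈ 46 mL/min → bracket 25–49 mL/min.
50% of 100 mg = 50 mg

50 mg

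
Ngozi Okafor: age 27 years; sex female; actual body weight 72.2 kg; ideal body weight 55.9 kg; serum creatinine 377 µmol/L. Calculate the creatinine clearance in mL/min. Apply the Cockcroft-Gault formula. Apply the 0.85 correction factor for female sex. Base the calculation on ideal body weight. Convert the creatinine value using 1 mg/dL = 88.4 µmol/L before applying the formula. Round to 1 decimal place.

SCr = 377 / 88.4 = 4.265 mg/dL
CrCl = (140 − 27) × 55.9 / (72 × 4.265) × 0.85 = 6316.7 / 307.08 × 0.85 ≈ 17.5 mL/min

17.5 mL/min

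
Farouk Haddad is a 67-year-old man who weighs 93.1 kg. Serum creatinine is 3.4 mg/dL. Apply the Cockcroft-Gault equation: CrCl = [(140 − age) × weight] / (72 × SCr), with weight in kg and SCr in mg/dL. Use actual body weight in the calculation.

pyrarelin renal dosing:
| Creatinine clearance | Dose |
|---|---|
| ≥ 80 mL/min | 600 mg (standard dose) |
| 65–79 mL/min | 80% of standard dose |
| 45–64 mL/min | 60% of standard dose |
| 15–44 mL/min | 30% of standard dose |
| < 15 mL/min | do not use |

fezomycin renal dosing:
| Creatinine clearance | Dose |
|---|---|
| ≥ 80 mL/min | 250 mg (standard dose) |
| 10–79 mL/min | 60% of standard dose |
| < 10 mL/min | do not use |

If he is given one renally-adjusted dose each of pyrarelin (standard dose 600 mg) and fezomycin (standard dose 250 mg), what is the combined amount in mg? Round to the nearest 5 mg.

330 mg

CrCl = (140 − 67) × 93.1 / (72 × 3.4) = 6796.3 / 244.80 ≈ 27.8 mL/min
CrCl ≈ 28 mL/min.
pyrarelin: 15–44 mL/min → 30% of 600 mg = 180 mg.
fezomycin: 10–79 mL/min → 60% of 250 mg = 150 mg.
Total = 180 + 150 = 330 mg.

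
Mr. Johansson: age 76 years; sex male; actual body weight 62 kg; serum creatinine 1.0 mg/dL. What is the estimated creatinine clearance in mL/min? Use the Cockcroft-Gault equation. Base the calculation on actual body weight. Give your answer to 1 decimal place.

CrCl = (140 − 76) × 62 / (72 × 1) = 3968.0 / 72.00 ≈ 55.1 mL/min

55.1 mL/min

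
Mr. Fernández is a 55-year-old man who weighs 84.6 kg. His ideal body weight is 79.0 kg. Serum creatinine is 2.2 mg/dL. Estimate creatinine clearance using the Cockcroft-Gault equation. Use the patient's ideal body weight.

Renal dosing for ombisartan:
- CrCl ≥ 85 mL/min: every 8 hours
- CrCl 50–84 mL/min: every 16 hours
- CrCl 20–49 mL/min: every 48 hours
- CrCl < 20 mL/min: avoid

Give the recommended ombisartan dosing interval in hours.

CrCl = (140 − 55) × 79 / (72 × 2.2) = 6715.0 / 158.40 ≈ 42.4 mL/min
CrCl ≈ 42 mL/min → bracket 20–49 mL/min → every 48 hours.

every 48 hours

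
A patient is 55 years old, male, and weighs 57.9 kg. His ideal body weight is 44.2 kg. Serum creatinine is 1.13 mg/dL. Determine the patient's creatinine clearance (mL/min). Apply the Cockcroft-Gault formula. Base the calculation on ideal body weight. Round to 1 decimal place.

CrCl = (140 − 55) × 44.2 / (72 × 1.13) = 3757.0 / 81.36 ≈ 46.2 mL/min

46.2 mL/min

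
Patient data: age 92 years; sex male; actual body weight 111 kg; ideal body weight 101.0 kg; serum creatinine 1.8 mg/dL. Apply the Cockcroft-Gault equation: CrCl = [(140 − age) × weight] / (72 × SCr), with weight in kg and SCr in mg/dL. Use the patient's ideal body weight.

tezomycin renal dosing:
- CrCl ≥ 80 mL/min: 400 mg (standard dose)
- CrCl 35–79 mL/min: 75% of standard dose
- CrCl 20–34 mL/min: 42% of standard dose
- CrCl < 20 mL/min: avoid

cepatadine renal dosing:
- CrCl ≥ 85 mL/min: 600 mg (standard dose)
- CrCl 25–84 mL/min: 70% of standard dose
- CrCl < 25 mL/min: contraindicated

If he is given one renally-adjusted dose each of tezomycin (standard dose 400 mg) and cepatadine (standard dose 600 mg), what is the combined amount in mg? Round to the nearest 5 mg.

CrCl = (140 − 92) × 101 / (72 × 1.8) = 4848.0 / 129.60 ≈ 37.4 mL/min
CrCl ≈ 37 mL/min.
tezomycin: 35–79 mL/min → 75% of 400 mg = 300 mg.
cepatadine: 25–84 mL/min → 70% of 600 mg = 420 mg.
Total = 300 + 420 = 720 mg.

720 mg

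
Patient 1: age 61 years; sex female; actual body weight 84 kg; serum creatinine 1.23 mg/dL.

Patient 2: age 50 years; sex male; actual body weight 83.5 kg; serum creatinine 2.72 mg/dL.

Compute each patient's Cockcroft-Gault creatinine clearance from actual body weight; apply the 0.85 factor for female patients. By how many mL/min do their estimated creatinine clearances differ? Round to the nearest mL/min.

Patient 1: CrCl = (140 − 61) × 84 / (72 × 1.23) × 0.85 = 6636.0 / 88.56 × 0.85 ≈ 63.7 mL/min
Patient 2: CrCl = (140 − 50) × 83.5 / (72 × 2.72) = 7515.0 / 195.84 ≈ 38.4 mL/min
|63.7 − 38.4| = 25.3 mL/min

25 mL/min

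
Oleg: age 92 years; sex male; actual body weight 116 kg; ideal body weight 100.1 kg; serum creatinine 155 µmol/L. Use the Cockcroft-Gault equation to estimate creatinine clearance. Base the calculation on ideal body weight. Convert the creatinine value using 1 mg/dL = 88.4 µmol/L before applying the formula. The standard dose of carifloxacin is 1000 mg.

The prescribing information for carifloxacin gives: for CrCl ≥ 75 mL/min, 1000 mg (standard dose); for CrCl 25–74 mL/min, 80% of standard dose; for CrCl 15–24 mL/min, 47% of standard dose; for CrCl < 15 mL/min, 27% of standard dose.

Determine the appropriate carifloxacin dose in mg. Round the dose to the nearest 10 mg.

800 mg

SCr = 155 / 88.4 = 1.753 mg/dL
CrCl = (140 − 92) × 100.1 / (72 × 1.753) = 4804.8 / 126.22 ≈ 38.1 mL/min
CrCl ≈ 38 mL/min → bracket 25–74 mL/min.
80% of 1000 mg = 800 mg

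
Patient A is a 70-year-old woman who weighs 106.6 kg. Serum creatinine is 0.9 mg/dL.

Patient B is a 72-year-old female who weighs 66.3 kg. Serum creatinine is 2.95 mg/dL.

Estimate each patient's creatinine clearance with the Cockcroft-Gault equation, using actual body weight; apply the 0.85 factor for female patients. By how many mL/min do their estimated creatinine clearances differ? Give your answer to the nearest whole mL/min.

80 mL/min

Patient A: CrCl = (140 − 70) × 106.6 / (72 × 0.9) × 0.85 = 7462.0 / 64.80 × 0.85 ≈ 97.9 mL/min
Patient B: CrCl = (140 − 72) × 66.3 / (72 × 2.95) × 0.85 = 4508.4 / 212.40 × 0.85 ≈ 18.0 mL/min
|97.9 − 18.0| = 79.9 mL/min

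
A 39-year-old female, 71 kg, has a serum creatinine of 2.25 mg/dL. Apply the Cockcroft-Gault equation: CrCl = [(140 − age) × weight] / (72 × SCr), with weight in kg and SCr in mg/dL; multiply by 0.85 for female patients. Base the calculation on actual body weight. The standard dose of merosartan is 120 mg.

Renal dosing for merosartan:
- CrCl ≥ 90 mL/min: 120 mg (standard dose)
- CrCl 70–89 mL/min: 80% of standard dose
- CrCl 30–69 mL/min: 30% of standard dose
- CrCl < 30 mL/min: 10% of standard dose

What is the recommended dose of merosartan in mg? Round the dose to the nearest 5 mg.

35 mg

CrCl = (140 − 39) × 71 / (72 × 2.25) × 0.85 = 7171.0 / 162.00 × 0.85 ≈ 37.6 mL/min
CrCl ≈ 38 mL/min → bracket 30–69 mL/min.
30% of 120 mg = 36 mg → 35 mg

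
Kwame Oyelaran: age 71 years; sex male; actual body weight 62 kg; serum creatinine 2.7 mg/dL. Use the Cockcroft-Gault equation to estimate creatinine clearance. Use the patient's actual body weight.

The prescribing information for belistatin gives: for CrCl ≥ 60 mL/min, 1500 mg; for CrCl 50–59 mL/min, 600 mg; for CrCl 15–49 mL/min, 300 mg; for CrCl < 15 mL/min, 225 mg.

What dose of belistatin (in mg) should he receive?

300 mg

CrCl = (140 − 71) × 62 / (72 × 2.7) = 4278.0 / 194.40 ≈ 22.0 mL/min
CrCl ≈ 22 mL/min → bracket 15–49 mL/min.
Dose for this bracket: 300 mg.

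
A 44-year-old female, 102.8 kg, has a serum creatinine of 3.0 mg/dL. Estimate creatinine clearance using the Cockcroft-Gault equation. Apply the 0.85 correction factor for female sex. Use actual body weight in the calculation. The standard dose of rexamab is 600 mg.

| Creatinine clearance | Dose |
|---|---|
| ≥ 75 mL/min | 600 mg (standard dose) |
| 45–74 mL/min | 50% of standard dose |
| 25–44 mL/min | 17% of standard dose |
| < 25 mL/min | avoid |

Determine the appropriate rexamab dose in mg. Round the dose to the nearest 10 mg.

100 mg

CrCl = (140 − 44) × 102.8 / (72 × 3) × 0.85 = 9868.8 / 216.00 × 0.85 ≈ 38.8 mL/min
CrCl ≈ 39 mL/min → bracket 25–44 mL/min.
17% of 600 mg = 102 mg → 100 mg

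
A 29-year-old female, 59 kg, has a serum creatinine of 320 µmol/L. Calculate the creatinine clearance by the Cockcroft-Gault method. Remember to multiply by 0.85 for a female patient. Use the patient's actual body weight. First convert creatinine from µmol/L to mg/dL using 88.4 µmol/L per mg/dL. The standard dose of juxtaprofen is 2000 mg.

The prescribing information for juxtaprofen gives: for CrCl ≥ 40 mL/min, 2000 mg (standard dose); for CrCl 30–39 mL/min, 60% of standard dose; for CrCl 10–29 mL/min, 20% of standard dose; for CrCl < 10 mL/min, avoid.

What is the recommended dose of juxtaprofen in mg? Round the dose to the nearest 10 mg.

400 mg

SCr = 320 / 88.4 = 3.62 mg/dL
CrCl = (140 − 29) × 59 / (72 × 3.62) × 0.85 = 6549.0 / 260.64 × 0.85 ≈ 21.4 mL/min
CrCl ≈ 21 mL/min → bracket 10–29 mL/min.
20% of 2000 mg = 400 mg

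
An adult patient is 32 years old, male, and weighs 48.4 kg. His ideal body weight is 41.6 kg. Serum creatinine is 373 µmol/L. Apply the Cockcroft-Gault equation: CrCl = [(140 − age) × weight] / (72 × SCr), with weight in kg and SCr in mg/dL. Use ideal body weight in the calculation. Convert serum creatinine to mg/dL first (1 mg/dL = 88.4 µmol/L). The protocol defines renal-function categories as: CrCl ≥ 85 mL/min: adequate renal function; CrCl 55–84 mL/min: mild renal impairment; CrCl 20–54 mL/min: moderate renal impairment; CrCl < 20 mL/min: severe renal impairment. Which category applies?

SCr = 373 / 88.4 = 4.219 mg/dL
CrCl = (140 − 32) × 41.6 / (72 × 4.219) = 4492.8 / 303.77 ≈ 14.8 mL/min
15 mL/min falls in the 'severe renal impairment' range.

severe renal impairment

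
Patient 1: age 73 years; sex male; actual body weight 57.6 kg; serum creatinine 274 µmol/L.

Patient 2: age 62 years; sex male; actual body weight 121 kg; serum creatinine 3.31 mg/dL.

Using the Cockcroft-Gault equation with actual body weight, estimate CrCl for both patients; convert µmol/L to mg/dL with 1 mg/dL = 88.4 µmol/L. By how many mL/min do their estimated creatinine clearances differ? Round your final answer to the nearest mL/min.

22 mL/min

Patient 1: SCr = 274 / 88.4 = 3.1 mg/dL
Patient 1: CrCl = (140 − 73) × 57.6 / (72 × 3.1) = 3859.2 / 223.20 ≈ 17.3 mL/min
Patient 2: CrCl = (140 − 62) × 121 / (72 × 3.31) = 9438.0 / 238.32 ≈ 39.6 mL/min
|17.3 − 39.6| = 22.3 mL/min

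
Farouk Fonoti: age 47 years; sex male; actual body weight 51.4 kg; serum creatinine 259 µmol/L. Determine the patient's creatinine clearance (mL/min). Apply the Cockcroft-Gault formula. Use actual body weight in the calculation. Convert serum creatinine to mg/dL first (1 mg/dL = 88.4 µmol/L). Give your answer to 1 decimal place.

SCr = 259 / 88.4 = 2.93 mg/dL
CrCl = (140 − 47) × 51.4 / (72 × 2.93) = 4780.2 / 210.96 ≈ 22.7 mL/min

22.7 mL/min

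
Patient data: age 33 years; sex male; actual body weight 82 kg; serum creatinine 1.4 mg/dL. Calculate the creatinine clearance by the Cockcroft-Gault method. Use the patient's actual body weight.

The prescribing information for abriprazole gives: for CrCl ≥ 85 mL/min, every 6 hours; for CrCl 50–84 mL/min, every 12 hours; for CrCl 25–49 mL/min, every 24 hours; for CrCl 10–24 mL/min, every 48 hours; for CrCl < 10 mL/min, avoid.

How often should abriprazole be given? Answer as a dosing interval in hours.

CrCl = (140 − 33) × 82 / (72 × 1.4) = 8774.0 / 100.80 ≈ 87.0 mL/min
CrCl ≈ 87 mL/min → bracket ≥ 85 mL/min → every 6 hours.

every 6 hours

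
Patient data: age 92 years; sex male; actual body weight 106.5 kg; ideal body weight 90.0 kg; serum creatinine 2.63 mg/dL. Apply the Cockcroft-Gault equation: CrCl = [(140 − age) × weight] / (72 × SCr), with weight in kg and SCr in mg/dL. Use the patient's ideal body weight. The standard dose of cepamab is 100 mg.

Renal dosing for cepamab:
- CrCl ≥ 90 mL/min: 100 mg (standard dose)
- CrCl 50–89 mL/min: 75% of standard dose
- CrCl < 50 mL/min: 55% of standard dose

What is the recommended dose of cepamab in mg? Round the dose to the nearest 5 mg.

CrCl = (140 − 92) × 90 / (72 × 2.63) = 4320.0 / 189.36 ≈ 22.8 mL/min
CrCl ≈ 23 mL/min → bracket < 50 mL/min.
55% of 100 mg = 55 mg

55 mg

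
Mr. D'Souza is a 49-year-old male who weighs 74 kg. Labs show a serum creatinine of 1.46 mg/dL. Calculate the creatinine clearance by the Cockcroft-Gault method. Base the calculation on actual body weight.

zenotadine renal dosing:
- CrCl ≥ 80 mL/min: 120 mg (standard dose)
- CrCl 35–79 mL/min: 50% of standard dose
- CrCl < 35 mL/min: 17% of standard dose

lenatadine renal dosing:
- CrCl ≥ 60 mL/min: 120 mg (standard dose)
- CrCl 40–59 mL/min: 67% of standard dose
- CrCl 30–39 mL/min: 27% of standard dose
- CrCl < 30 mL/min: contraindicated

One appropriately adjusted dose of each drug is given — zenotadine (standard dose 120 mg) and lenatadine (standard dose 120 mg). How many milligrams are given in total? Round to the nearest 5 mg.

CrCl = (140 − 49) × 74 / (72 × 1.46) = 6734.0 / 105.12 ≈ 64.1 mL/min
CrCl ≈ 64 mL/min.
zenotadine: 35–79 mL/min → 50% of 120 mg = 60 mg.
lenatadine: ≥ 60 mL/min → 100% of 120 mg = 120 mg.
Total = 60 + 120 = 180 mg.

180 mg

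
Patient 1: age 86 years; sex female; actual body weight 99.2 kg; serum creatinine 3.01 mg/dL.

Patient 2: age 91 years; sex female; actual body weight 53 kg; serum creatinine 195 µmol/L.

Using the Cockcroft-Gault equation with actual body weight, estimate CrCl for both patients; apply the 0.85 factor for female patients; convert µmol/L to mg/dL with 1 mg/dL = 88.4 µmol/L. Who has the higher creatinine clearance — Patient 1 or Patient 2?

Patient 1

Patient 1: CrCl = (140 − 86) × 99.2 / (72 × 3.01) × 0.85 = 5356.8 / 216.72 × 0.85 ≈ 21.0 mL/min
Patient 2: SCr = 195 / 88.4 = 2.206 mg/dL
Patient 2: CrCl = (140 − 91) × 53 / (72 × 2.206) × 0.85 = 2597.0 / 158.83 × 0.85 ≈ 13.9 mL/min
21.0 vs 13.9 mL/min → Patient 1 is higher.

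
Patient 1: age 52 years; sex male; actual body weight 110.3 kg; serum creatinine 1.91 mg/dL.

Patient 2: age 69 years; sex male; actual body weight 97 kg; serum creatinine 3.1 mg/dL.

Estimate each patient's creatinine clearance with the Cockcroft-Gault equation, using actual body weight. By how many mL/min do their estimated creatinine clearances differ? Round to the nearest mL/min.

Patient 1: CrCl = (140 − 52) × 110.3 / (72 × 1.91) = 9706.4 / 137.52 ≈ 70.6 mL/min
Patient 2: CrCl = (140 − 69) × 97 / (72 × 3.1) = 6887.0 / 223.20 ≈ 30.9 mL/min
|70.6 − 30.9| = 39.7 mL/min

40 mL/min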